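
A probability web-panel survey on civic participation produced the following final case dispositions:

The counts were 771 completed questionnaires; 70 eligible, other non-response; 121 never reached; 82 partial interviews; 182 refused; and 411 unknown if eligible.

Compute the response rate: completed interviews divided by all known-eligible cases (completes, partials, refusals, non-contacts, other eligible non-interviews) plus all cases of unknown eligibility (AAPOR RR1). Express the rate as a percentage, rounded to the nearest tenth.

47.1%

Numerator → 771
Base → 771 + 82 + 182 + 121 + 70 + 411 = 1637
RR1 = 771 / 1637 = 0.4710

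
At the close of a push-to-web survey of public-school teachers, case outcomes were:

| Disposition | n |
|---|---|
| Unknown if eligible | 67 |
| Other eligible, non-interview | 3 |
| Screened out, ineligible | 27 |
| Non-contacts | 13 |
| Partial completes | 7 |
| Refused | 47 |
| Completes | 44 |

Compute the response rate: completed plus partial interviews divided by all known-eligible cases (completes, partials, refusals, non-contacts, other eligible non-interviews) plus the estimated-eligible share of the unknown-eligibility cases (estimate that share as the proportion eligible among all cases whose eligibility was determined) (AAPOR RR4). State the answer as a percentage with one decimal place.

Top → 44 + 7 = 51
Eligible (known) → 44 + 7 + 47 + 13 + 3 = 114
e = 114 / (114 + 27) = 114 / 141 = 0.8085
Eligible share of unknowns → 0.8085 × 67 = 54.17
Denom → 114 + 54.17 = 168.17
RR4 = 51 / 168.17 = 0.3033

30.3%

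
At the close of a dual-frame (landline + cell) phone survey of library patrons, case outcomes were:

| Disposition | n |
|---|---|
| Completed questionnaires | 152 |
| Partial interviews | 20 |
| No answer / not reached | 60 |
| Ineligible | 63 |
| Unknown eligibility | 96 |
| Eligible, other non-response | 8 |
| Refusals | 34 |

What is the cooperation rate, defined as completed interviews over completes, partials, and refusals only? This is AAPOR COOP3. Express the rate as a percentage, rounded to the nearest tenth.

Numerator = 152
Denominator = 152 + 20 + 34 = 206
COOP3 = 152 / 206 = 0.7379

73.8%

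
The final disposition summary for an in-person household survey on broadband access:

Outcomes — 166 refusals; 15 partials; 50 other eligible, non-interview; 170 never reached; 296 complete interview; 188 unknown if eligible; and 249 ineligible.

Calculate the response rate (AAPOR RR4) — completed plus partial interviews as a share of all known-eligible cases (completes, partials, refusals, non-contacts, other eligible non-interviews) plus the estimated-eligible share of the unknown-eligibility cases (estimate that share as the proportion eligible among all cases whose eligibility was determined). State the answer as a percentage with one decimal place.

37.2%

Num: 296 + 15 = 311
Known eligible: 296 + 15 + 166 + 170 + 50 = 697
e = 697 / (697 + 249) = 697 / 946 = 0.7368
e × U: 0.7368 × 188 = 138.52
Denominator: 697 + 138.52 = 835.52
RR4 = 311 / 835.52 = 0.3722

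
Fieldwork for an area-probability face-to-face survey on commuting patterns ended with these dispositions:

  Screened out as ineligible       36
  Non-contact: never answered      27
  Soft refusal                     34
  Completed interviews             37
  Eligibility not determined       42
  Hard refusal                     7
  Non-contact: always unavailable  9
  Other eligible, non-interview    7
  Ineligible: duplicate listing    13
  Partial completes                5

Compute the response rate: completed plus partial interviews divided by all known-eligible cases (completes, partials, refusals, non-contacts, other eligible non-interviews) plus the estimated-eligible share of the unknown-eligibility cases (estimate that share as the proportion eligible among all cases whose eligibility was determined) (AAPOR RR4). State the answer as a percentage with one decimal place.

26.9%

Refusals = 7 + 34 = 41
No answer / not reached = 27 + 9 = 36
Screened out, ineligible = 36 + 13 = 49
Num: 37 + 5 = 42
Known eligible: 37 + 5 + 41 + 36 + 7 = 126
e = 126 / (126 + 49) = 126 / 175 = 0.7200
Estimated eligible among unknowns: 0.7200 × 42 = 30.24
Denom: 126 + 30.24 = 156.24
RR4 = 42 / 156.24 = 0.2688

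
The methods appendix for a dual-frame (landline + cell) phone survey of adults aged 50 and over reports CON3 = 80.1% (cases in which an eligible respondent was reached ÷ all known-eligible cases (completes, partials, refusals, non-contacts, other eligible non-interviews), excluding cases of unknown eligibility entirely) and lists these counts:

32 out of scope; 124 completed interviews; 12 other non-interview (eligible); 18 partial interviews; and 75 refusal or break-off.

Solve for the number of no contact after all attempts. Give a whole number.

57

Numerator → 124 + 18 + 75 + 12 = 229
CON3 = 229 / D = 0.801
D = 229 / 0.801 = 285.9
Other denominator terms total 229
no contact after all attempts = 285.9 − 229 ≈ 57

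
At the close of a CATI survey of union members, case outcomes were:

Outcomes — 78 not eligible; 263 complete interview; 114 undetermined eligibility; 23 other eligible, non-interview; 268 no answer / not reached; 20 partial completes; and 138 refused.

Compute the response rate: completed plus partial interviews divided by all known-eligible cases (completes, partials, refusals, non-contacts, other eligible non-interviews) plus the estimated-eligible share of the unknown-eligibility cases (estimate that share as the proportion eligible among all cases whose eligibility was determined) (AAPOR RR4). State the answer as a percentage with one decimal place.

34.7%

Top: 263 + 20 = 283
Determined eligible: 263 + 20 + 138 + 268 + 23 = 712
e = 712 / (712 + 78) = 712 / 790 = 0.9013
Estimated eligible among unknowns: 0.9013 × 114 = 102.75
Base: 712 + 102.75 = 814.75
RR4 = 283 / 814.75 = 0.3473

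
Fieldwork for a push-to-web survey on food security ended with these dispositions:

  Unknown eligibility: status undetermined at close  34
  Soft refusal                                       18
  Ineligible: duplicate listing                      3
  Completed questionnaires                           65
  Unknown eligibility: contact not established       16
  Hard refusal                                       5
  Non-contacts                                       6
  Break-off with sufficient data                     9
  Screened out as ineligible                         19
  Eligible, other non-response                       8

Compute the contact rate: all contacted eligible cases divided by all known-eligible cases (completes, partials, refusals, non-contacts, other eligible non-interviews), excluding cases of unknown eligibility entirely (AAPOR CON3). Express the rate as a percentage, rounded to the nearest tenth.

Refused = 5 + 18 = 23
Eligibility not determined = 16 + 34 = 50
Screened out, ineligible = 19 + 3 = 22
Num = 65 + 9 + 23 + 8 = 105
Denom = 65 + 9 + 23 + 6 + 8 = 111
CON3 = 105 / 111 = 0.9459

94.6%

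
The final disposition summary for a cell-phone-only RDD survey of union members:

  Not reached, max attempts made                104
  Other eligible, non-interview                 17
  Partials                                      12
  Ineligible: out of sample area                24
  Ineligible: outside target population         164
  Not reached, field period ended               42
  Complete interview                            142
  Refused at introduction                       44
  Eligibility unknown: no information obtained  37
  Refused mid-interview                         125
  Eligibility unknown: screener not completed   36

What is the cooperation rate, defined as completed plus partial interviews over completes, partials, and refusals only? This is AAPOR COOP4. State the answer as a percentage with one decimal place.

47.7%

Refused = 44 + 125 = 169
No contact after all attempts = 42 + 104 = 146
Eligibility not determined = 36 + 37 = 73
Not eligible = 164 + 24 = 188
Num → 142 + 12 = 154
Denominator → 142 + 12 + 169 = 323
COOP4 = 154 / 323 = 0.4768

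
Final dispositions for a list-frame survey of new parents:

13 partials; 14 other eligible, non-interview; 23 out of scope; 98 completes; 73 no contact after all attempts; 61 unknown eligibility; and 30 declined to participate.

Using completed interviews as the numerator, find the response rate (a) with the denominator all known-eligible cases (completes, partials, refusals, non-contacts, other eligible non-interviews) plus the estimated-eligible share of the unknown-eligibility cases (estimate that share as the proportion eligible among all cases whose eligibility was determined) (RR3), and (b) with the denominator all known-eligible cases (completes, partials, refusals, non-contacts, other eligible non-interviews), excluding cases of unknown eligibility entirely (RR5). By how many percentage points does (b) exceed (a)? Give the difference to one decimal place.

8.4

Num: 98
Eligible (known): 98 + 13 + 30 + 73 + 14 = 228
e = 228 / (228 + 23) = 228 / 251 = 0.9084
Eligible share of unknowns: 0.9084 × 61 = 55.41
Base: 228 + 55.41 = 283.41
RR3 = 98 / 283.41 = 0.3458
Base: 98 + 13 + 30 + 73 + 14 = 228
RR5 = 98 / 228 = 0.4298
Difference = 42.98 − 34.58 = 8.40 percentage points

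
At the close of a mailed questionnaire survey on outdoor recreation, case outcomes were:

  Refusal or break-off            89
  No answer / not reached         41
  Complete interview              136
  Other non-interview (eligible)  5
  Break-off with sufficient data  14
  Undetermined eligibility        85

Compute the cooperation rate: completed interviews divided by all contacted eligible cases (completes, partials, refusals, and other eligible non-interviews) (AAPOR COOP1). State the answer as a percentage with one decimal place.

Numerator: 136
Base: 136 + 14 + 89 + 5 = 244
COOP1 = 136 / 244 = 0.5574

55.7%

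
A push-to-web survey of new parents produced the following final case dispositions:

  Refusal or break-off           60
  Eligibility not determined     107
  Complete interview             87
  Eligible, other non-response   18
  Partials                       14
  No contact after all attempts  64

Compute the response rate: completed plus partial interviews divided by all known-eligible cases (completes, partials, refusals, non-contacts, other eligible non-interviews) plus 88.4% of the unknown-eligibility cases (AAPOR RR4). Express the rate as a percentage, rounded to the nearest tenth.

29.9%

Top = 87 + 14 = 101
Eligible (known) = 87 + 14 + 60 + 64 + 18 = 243
Estimated eligible among unknowns = 0.8840 × 107 = 94.59
Denominator = 243 + 94.59 = 337.59
RR4 = 101 / 337.59 = 0.2992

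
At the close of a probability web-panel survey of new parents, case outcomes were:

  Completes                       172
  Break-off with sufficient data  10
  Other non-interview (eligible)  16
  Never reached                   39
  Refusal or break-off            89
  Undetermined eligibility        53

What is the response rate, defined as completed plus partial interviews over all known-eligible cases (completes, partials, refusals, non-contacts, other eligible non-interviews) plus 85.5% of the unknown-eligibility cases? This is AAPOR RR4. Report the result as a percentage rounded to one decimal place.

49.0%

Numerator → 172 + 10 = 182
Determined eligible → 172 + 10 + 89 + 39 + 16 = 326
Eligible share of unknowns → 0.8550 × 53 = 45.31
Denominator → 326 + 45.31 = 371.31
RR4 = 182 / 371.31 = 0.4902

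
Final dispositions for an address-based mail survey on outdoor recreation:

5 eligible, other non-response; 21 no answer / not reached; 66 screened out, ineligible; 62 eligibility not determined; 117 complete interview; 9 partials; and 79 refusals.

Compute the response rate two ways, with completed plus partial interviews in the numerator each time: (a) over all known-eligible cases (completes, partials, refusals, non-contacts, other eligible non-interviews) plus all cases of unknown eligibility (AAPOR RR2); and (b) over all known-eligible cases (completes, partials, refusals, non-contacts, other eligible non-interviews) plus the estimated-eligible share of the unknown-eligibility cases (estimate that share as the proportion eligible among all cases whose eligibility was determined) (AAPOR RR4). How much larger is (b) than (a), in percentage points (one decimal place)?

Num: 117 + 9 = 126
Denom: 117 + 9 + 79 + 21 + 5 + 62 = 293
RR2 = 126 / 293 = 0.4300
Eligible (known): 117 + 9 + 79 + 21 + 5 = 231
e = 231 / (231 + 66) = 231 / 297 = 0.7778
Eligible share of unknowns: 0.7778 × 62 = 48.22
Denom: 231 + 48.22 = 279.22
RR4 = 126 / 279.22 = 0.4513
Difference = 45.13 − 43.00 = 2.13 percentage points

2.1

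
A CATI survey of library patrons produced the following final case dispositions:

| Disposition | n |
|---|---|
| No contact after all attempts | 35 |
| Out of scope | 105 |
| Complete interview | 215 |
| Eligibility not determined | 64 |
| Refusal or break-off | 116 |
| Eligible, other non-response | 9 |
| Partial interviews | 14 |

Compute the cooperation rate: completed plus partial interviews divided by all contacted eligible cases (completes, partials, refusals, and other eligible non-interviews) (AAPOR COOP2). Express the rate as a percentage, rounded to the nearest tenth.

Numerator: 215 + 14 = 229
Denom: 215 + 14 + 116 + 9 = 354
COOP2 = 229 / 354 = 0.6469

64.7%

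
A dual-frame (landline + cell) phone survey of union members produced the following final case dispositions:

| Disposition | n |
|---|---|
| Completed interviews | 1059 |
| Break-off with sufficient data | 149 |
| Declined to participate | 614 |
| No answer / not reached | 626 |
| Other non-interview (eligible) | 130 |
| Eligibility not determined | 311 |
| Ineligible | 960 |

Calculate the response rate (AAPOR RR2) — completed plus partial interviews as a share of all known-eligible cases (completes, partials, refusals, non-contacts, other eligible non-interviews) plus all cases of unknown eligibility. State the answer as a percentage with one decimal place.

Num → 1059 + 149 = 1208
Base → 1059 + 149 + 614 + 626 + 130 + 311 = 2889
RR2 = 1208 / 2889 = 0.4181

41.8%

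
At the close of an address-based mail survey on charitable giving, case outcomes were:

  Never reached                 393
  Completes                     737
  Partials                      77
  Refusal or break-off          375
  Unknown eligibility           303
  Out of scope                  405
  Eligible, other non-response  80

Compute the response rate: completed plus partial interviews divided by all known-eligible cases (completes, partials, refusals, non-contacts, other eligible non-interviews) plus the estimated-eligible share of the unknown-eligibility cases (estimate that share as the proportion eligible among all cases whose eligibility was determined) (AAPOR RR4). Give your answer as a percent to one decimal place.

42.7%

Numerator: 737 + 77 = 814
Eligible (known): 737 + 77 + 375 + 393 + 80 = 1662
e = 1662 / (1662 + 405) = 1662 / 2067 = 0.8041
e × U: 0.8041 × 303 = 243.64
Base: 1662 + 243.64 = 1905.64
RR4 = 814 / 1905.64 = 0.4272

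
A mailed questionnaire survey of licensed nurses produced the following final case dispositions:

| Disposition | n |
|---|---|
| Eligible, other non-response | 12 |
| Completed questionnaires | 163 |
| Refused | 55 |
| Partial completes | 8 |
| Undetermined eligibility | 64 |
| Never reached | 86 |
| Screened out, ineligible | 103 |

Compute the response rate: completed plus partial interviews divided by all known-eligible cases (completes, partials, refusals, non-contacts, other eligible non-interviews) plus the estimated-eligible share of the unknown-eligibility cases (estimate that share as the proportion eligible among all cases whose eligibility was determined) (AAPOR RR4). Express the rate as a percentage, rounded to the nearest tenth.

Numerator → 163 + 8 = 171
Known eligible → 163 + 8 + 55 + 86 + 12 = 324
e = 324 / (324 + 103) = 324 / 427 = 0.7588
e × U → 0.7588 × 64 = 48.56
Denominator → 324 + 48.56 = 372.56
RR4 = 171 / 372.56 = 0.4590

45.9%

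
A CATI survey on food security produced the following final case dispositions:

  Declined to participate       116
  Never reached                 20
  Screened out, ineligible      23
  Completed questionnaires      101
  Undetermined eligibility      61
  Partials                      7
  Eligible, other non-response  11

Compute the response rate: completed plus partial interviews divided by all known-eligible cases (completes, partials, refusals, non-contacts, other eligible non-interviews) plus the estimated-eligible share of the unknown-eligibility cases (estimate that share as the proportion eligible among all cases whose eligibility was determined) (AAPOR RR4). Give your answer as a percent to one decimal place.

34.7%

Numerator = 101 + 7 = 108
Known eligible = 101 + 7 + 116 + 20 + 11 = 255
e = 255 / (255 + 23) = 255 / 278 = 0.9173
Eligible share of unknowns = 0.9173 × 61 = 55.96
Denom = 255 + 55.96 = 310.96
RR4 = 108 / 310.96 = 0.3473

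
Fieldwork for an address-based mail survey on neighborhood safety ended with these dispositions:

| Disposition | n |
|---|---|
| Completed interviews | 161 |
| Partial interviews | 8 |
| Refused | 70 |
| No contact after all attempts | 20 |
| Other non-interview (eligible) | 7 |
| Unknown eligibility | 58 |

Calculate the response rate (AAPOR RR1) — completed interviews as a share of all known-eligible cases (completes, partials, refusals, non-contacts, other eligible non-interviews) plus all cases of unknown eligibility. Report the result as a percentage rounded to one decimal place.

49.7%

Top → 161
Base → 161 + 8 + 70 + 20 + 7 + 58 = 324
RR1 = 161 / 324 = 0.4969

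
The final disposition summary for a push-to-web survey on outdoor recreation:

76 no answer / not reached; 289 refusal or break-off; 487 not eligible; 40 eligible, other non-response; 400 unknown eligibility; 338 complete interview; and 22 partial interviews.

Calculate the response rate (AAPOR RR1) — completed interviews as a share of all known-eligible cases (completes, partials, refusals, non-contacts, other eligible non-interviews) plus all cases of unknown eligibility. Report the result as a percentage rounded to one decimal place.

29.0%

Top = 338
Denominator = 338 + 22 + 289 + 76 + 40 + 400 = 1165
RR1 = 338 / 1165 = 0.2901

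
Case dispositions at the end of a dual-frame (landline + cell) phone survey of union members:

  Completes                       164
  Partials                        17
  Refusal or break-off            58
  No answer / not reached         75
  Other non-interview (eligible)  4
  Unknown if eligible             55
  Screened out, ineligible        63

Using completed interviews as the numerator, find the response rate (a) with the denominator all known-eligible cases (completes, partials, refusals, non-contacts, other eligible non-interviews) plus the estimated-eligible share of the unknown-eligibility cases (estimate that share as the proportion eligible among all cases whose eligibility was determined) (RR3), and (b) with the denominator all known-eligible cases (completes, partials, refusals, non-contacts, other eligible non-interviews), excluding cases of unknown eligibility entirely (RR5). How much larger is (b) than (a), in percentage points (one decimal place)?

Numerator: 164
Known eligible: 164 + 17 + 58 + 75 + 4 = 318
e = 318 / (318 + 63) = 318 / 381 = 0.8346
Eligible share of unknowns: 0.8346 × 55 = 45.90
Denom: 318 + 45.90 = 363.90
RR3 = 164 / 363.90 = 0.4507
Denom: 164 + 17 + 58 + 75 + 4 = 318
RR5 = 164 / 318 = 0.5157
Difference = 51.57 − 45.07 = 6.50 percentage points

6.5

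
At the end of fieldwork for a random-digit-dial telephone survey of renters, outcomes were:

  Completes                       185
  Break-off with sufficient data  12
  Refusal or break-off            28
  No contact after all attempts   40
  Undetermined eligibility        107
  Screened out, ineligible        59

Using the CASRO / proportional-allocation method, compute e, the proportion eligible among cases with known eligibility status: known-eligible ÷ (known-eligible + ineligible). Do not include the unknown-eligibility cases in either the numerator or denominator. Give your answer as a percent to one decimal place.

81.8%

Known eligible = 185 + 12 + 28 + 40 = 265
e = 265 / (265 + 59) = 265 / 324 = 0.8179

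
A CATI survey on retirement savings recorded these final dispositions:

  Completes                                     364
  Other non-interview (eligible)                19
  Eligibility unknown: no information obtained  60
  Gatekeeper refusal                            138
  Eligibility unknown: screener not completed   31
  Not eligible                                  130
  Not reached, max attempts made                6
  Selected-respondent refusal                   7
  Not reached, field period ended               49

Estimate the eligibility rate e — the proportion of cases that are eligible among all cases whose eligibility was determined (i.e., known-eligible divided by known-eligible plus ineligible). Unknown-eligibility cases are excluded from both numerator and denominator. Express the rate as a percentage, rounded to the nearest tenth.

81.8%

Refusal or break-off = 138 + 7 = 145
Never reached = 49 + 6 = 55
Unknown if eligible = 31 + 60 = 91
Eligible (known) = 364 + 145 + 55 + 19 = 583
e = 583 / (583 + 130) = 583 / 713 = 0.8177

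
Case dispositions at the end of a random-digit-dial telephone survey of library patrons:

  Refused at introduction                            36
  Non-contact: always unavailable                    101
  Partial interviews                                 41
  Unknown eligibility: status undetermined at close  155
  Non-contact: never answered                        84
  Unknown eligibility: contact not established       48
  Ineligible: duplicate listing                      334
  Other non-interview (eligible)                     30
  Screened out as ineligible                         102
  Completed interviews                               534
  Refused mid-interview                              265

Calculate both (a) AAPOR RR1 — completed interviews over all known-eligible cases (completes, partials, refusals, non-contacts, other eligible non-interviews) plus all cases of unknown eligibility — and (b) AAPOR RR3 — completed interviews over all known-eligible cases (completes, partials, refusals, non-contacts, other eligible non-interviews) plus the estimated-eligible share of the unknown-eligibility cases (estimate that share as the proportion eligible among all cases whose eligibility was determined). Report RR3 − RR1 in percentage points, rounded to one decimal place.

1.9

Refused = 36 + 265 = 301
No contact after all attempts = 84 + 101 = 185
Eligibility not determined = 48 + 155 = 203
Out of scope = 102 + 334 = 436
Num → 534
Denom → 534 + 41 + 301 + 185 + 30 + 203 = 1294
RR1 = 534 / 1294 = 0.4127
Eligible (known) → 534 + 41 + 301 + 185 + 30 = 1091
e = 1091 / (1091 + 436) = 1091 / 1527 = 0.7145
Estimated eligible among unknowns → 0.7145 × 203 = 145.04
Denom → 1091 + 145.04 = 1236.04
RR3 = 534 / 1236.04 = 0.4320
Difference = 43.20 − 41.27 = 1.93 percentage points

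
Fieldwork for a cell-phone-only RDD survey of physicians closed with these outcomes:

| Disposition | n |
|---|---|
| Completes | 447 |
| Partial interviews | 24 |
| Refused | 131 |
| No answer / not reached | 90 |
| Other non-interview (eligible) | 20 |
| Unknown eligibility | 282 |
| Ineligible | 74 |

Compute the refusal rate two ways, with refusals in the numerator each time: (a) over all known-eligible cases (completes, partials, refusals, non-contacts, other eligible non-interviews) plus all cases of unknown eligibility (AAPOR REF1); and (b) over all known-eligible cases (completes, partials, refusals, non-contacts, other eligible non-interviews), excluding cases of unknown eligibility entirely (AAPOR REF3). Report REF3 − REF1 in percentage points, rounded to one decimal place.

Numerator = 131
Denom = 447 + 24 + 131 + 90 + 20 + 282 = 994
REF1 = 131 / 994 = 0.1318
Denom = 447 + 24 + 131 + 90 + 20 = 712
REF3 = 131 / 712 = 0.1840
Difference = 18.40 − 13.18 = 5.22 percentage points

5.2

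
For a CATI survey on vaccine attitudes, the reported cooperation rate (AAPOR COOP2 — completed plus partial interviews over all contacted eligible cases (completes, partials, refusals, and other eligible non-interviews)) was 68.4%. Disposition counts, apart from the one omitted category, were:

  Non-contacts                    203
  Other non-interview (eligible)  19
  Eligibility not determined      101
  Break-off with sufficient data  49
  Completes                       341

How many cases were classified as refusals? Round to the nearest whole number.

Numerator: 341 + 49 = 390
COOP2 = 390 / D = 0.684
D = 390 / 0.684 = 570.2
Remaining denominator categories sum to 409
refusals = 570.2 − 409 ≈ 161

161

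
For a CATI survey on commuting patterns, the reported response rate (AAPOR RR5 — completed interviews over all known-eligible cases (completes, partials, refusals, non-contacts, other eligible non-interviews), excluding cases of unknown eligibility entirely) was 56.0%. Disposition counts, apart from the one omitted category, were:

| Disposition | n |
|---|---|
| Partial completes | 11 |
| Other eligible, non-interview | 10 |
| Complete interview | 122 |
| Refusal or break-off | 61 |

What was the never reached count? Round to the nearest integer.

RR5 = 122 / D = 0.560
D = 122 / 0.560 = 217.9
Remaining denominator categories sum to 204
never reached = 217.9 − 204 ≈ 14

14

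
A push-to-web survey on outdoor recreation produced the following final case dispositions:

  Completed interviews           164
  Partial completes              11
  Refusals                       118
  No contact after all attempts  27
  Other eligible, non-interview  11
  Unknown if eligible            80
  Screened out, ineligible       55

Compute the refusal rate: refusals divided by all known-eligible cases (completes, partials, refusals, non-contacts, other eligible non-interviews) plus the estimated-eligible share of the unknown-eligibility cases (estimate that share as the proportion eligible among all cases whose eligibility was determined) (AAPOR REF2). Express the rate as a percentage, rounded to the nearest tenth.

29.5%

Top = 118
Determined eligible = 164 + 11 + 118 + 27 + 11 = 331
e = 331 / (331 + 55) = 331 / 386 = 0.8575
e × U = 0.8575 × 80 = 68.60
Denom = 331 + 68.60 = 399.60
REF2 = 118 / 399.60 = 0.2953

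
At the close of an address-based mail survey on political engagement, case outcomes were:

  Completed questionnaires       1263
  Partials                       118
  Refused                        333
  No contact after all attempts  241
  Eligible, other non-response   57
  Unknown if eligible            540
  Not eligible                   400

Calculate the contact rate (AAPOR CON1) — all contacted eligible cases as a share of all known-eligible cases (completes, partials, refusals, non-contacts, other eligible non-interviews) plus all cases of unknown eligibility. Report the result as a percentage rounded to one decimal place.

69.4%

Top → 1263 + 118 + 333 + 57 = 1771
Denom → 1263 + 118 + 333 + 241 + 57 + 540 = 2552
CON1 = 1771 / 2552 = 0.6940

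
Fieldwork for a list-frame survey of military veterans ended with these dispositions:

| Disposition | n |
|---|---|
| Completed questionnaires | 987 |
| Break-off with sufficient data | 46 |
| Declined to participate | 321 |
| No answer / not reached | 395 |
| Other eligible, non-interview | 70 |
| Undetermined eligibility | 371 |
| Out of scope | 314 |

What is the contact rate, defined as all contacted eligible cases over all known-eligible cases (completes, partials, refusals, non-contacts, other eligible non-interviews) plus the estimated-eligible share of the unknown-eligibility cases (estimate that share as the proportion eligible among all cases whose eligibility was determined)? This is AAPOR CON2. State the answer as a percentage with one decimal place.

66.7%

Num → 987 + 46 + 321 + 70 = 1424
Determined eligible → 987 + 46 + 321 + 395 + 70 = 1819
e = 1819 / (1819 + 314) = 1819 / 2133 = 0.8528
e × U → 0.8528 × 371 = 316.39
Base → 1819 + 316.39 = 2135.39
CON2 = 1424 / 2135.39 = 0.6669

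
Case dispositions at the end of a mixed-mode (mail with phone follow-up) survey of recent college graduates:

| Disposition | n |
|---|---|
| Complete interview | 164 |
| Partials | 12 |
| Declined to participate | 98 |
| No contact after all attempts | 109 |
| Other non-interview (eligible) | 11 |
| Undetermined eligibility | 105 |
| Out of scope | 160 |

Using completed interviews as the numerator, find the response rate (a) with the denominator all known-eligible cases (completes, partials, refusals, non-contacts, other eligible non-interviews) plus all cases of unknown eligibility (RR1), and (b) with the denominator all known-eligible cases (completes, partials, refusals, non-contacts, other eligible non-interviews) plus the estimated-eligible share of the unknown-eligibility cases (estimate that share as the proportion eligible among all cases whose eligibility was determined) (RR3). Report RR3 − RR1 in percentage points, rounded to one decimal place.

Numerator: 164
Denom: 164 + 12 + 98 + 109 + 11 + 105 = 499
RR1 = 164 / 499 = 0.3287
Known eligible: 164 + 12 + 98 + 109 + 11 = 394
e = 394 / (394 + 160) = 394 / 554 = 0.7112
e × U: 0.7112 × 105 = 74.68
Denom: 394 + 74.68 = 468.68
RR3 = 164 / 468.68 = 0.3499
Difference = 34.99 − 32.87 = 2.12 percentage points

2.1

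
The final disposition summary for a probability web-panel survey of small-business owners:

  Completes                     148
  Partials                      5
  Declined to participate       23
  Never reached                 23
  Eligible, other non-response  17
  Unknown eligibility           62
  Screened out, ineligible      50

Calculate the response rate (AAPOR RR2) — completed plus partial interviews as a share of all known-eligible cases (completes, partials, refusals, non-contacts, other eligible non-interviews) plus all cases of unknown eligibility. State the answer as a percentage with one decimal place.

Num: 148 + 5 = 153
Denom: 148 + 5 + 23 + 23 + 17 + 62 = 278
RR2 = 153 / 278 = 0.5504

55.0%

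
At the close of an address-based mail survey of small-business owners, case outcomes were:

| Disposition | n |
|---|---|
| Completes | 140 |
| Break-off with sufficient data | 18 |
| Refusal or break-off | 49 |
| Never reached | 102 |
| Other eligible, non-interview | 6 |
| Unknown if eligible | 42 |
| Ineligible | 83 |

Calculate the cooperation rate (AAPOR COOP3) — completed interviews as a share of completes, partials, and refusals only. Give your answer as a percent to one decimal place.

Num = 140
Denominator = 140 + 18 + 49 = 207
COOP3 = 140 / 207 = 0.6763

67.6%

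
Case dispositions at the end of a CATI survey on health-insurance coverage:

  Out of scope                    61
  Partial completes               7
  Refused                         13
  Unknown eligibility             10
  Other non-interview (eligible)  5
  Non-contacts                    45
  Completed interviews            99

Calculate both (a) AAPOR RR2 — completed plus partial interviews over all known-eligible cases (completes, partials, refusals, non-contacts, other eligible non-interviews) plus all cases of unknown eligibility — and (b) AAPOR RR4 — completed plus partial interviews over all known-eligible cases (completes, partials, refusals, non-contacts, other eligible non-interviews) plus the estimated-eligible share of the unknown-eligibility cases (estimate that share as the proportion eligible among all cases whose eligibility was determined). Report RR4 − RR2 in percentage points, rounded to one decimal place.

0.9

Numerator → 99 + 7 = 106
Denom → 99 + 7 + 13 + 45 + 5 + 10 = 179
RR2 = 106 / 179 = 0.5922
Eligible (known) → 99 + 7 + 13 + 45 + 5 = 169
e = 169 / (169 + 61) = 169 / 230 = 0.7348
Eligible share of unknowns → 0.7348 × 10 = 7.35
Denom → 169 + 7.35 = 176.35
RR4 = 106 / 176.35 = 0.6011
Difference = 60.11 − 59.22 = 0.89 percentage points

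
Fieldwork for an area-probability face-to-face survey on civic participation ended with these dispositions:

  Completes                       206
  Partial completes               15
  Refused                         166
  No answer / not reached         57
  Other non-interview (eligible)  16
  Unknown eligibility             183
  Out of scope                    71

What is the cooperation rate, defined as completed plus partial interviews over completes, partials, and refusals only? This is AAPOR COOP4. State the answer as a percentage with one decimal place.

57.1%

Top: 206 + 15 = 221
Denominator: 206 + 15 + 166 = 387
COOP4 = 221 / 387 = 0.5711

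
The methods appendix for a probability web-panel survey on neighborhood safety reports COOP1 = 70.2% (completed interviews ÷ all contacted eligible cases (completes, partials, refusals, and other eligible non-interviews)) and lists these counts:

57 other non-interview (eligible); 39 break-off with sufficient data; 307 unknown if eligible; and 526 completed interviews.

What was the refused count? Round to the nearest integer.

COOP1 = 526 / D = 0.702
D = 526 / 0.702 = 749.3
Rest of base = 622
refused = 749.3 − 622 ≈ 127

127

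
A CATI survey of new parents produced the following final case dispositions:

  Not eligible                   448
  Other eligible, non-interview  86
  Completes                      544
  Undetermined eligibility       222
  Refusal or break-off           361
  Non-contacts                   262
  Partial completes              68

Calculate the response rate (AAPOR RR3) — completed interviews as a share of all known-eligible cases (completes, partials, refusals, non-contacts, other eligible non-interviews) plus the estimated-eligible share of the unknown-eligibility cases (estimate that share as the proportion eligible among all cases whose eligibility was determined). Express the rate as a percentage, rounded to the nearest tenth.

Numerator → 544
Eligible (known) → 544 + 68 + 361 + 262 + 86 = 1321
e = 1321 / (1321 + 448) = 1321 / 1769 = 0.7467
e × U → 0.7467 × 222 = 165.77
Denominator → 1321 + 165.77 = 1486.77
RR3 = 544 / 1486.77 = 0.3659

36.6%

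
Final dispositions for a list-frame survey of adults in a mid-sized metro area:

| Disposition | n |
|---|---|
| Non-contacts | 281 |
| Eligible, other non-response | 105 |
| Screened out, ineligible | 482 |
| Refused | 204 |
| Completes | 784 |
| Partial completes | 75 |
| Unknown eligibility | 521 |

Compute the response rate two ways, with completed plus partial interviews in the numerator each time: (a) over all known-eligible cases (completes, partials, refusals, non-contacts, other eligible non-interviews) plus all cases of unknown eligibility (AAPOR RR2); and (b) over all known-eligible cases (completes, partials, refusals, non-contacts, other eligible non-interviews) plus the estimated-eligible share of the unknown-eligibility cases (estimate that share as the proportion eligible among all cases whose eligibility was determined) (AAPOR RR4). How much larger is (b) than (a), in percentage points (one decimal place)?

3.1

Num: 784 + 75 = 859
Denominator: 784 + 75 + 204 + 281 + 105 + 521 = 1970
RR2 = 859 / 1970 = 0.4360
Determined eligible: 784 + 75 + 204 + 281 + 105 = 1449
e = 1449 / (1449 + 482) = 1449 / 1931 = 0.7504
Eligible share of unknowns: 0.7504 × 521 = 390.96
Denominator: 1449 + 390.96 = 1839.96
RR4 = 859 / 1839.96 = 0.4669
Difference = 46.69 − 43.60 = 3.09 percentage points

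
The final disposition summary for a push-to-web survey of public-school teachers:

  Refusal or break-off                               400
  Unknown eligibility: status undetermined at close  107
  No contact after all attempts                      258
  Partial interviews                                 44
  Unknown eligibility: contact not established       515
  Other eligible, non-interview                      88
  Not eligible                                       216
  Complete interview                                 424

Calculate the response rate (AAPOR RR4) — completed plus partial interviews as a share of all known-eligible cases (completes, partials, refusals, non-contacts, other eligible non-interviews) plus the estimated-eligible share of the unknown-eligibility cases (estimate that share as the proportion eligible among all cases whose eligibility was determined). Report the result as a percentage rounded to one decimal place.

26.9%

Undetermined eligibility = 515 + 107 = 622
Top: 424 + 44 = 468
Eligible (known): 424 + 44 + 400 + 258 + 88 = 1214
e = 1214 / (1214 + 216) = 1214 / 1430 = 0.8490
Estimated eligible among unknowns: 0.8490 × 622 = 528.08
Denominator: 1214 + 528.08 = 1742.08
RR4 = 468 / 1742.08 = 0.2686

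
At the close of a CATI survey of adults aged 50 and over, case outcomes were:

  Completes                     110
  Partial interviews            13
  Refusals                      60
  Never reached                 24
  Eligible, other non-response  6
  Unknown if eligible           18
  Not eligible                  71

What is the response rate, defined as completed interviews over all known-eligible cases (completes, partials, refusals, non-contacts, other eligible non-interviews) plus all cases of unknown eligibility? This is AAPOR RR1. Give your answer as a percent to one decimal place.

Top → 110
Denominator → 110 + 13 + 60 + 24 + 6 + 18 = 231
RR1 = 110 / 231 = 0.4762

47.6%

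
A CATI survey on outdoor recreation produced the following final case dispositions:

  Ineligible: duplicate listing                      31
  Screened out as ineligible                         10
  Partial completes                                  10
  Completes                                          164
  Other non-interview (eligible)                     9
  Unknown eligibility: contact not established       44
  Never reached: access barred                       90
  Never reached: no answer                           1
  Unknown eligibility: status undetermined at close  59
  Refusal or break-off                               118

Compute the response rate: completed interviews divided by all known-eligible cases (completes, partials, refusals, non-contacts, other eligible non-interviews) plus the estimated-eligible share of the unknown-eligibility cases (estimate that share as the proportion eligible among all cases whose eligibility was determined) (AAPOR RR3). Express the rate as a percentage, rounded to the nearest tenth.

No contact after all attempts = 1 + 90 = 91
Undetermined eligibility = 44 + 59 = 103
Screened out, ineligible = 10 + 31 = 41
Num = 164
Determined eligible = 164 + 10 + 118 + 91 + 9 = 392
e = 392 / (392 + 41) = 392 / 433 = 0.9053
Estimated eligible among unknowns = 0.9053 × 103 = 93.25
Denom = 392 + 93.25 = 485.25
RR3 = 164 / 485.25 = 0.3380

33.8%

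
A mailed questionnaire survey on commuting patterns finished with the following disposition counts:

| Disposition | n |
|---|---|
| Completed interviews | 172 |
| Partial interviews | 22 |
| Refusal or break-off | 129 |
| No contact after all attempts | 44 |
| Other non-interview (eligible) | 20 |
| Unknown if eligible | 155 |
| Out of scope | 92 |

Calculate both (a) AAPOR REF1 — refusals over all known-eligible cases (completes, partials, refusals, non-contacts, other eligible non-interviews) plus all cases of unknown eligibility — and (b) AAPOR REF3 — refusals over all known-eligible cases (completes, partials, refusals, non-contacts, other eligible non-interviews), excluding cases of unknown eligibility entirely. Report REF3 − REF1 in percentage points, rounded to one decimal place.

Num = 129
Denominator = 172 + 22 + 129 + 44 + 20 + 155 = 542
REF1 = 129 / 542 = 0.2380
Denominator = 172 + 22 + 129 + 44 + 20 = 387
REF3 = 129 / 387 = 0.3333
Difference = 33.33 − 23.80 = 9.53 percentage points

9.5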